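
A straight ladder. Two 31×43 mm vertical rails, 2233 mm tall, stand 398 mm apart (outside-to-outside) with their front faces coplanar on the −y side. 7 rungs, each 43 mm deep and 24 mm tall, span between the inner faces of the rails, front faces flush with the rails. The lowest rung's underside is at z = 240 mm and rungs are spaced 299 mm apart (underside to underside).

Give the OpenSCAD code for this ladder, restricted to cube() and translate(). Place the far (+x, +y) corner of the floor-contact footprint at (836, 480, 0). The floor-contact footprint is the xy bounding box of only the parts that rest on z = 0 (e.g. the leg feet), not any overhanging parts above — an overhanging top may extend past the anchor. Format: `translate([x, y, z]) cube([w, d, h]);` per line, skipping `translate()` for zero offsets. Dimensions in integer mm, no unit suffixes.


translate([438, 437, 0]) cube([31, 43, 2233]);
translate([805, 437, 0]) cube([31, 43, 2233]);
translate([469, 437, 240]) cube([336, 43, 24]);
translate([469, 437, 539]) cube([336, 43, 24]);
translate([469, 437, 838]) cube([336, 43, 24]);
translate([469, 437, 1137]) cube([336, 43, 24]);
translate([469, 437, 1436]) cube([336, 43, 24]);
translate([469, 437, 1735]) cube([336, 43, 24]);
translate([469, 437, 2034]) cube([336, 43, 24]);


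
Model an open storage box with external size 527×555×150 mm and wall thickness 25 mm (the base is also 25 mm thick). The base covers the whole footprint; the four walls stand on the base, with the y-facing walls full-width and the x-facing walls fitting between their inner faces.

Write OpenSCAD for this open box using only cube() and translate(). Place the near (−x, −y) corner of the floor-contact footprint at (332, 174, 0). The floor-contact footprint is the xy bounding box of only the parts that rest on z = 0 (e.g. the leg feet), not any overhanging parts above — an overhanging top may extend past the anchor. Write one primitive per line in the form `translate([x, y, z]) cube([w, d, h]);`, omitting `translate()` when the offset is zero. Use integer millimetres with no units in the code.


translate([332, 174, 0]) cube([527, 555, 25]);
translate([332, 174, 25]) cube([527, 25, 125]);
translate([332, 704, 25]) cube([527, 25, 125]);
translate([332, 199, 25]) cube([25, 505, 125]);
translate([834, 199, 25]) cube([25, 505, 125]);


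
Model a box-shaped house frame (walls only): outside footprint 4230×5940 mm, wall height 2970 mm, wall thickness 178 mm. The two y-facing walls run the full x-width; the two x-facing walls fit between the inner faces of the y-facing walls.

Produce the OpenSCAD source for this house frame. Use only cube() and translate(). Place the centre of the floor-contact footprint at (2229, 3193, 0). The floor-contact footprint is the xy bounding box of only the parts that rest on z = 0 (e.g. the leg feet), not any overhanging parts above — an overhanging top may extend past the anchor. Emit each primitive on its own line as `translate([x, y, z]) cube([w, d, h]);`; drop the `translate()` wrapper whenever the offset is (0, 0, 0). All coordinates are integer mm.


translate([114, 223, 0]) cube([4230, 178, 2970]);
translate([114, 5985, 0]) cube([4230, 178, 2970]);
translate([114, 401, 0]) cube([178, 5584, 2970]);
translate([4166, 401, 0]) cube([178, 5584, 2970]);


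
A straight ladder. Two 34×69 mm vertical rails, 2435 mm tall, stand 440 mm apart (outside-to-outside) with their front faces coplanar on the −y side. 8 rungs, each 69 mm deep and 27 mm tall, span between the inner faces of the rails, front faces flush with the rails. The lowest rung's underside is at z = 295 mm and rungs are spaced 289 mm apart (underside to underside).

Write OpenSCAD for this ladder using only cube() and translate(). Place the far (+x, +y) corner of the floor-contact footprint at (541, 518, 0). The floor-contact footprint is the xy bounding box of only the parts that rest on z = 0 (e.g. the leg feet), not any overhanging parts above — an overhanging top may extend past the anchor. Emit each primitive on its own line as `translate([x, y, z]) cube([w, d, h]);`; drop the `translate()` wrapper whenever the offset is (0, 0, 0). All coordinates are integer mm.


translate([101, 449, 0]) cube([34, 69, 2435]);
translate([507, 449, 0]) cube([34, 69, 2435]);
translate([135, 449, 295]) cube([372, 69, 27]);
translate([135, 449, 584]) cube([372, 69, 27]);
translate([135, 449, 873]) cube([372, 69, 27]);
translate([135, 449, 1162]) cube([372, 69, 27]);
translate([135, 449, 1451]) cube([372, 69, 27]);
translate([135, 449, 1740]) cube([372, 69, 27]);
translate([135, 449, 2029]) cube([372, 69, 27]);
translate([135, 449, 2318]) cube([372, 69, 27]);


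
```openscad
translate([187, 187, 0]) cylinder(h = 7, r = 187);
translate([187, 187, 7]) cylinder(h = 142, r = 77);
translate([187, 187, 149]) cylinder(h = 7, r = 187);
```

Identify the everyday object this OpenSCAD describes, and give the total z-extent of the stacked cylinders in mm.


A spool. The overall height is 156 mm.

Three coaxial cylinders, large–small–large — a spool. Two 7 mm flanges and a 142 mm core give 7 + 142 + 7 = 156 mm.


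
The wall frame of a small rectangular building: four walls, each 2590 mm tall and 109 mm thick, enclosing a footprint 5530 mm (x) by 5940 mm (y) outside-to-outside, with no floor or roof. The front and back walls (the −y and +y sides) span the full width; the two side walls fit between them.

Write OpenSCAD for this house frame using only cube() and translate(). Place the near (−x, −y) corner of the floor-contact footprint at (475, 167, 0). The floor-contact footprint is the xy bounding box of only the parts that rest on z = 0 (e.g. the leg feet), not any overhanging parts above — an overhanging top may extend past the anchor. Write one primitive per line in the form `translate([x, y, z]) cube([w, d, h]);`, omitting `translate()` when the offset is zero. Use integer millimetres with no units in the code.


translate([475, 167, 0]) cube([5530, 109, 2590]);
translate([475, 5998, 0]) cube([5530, 109, 2590]);
translate([475, 276, 0]) cube([109, 5722, 2590]);
translate([5896, 276, 0]) cube([109, 5722, 2590]);


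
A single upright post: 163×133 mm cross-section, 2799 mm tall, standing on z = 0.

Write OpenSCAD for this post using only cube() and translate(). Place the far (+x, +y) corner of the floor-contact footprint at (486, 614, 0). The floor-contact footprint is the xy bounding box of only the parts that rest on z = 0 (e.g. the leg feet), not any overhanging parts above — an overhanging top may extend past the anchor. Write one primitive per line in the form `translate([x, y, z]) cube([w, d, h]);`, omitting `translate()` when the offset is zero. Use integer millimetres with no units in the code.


translate([323, 481, 0]) cube([163, 133, 2799]);


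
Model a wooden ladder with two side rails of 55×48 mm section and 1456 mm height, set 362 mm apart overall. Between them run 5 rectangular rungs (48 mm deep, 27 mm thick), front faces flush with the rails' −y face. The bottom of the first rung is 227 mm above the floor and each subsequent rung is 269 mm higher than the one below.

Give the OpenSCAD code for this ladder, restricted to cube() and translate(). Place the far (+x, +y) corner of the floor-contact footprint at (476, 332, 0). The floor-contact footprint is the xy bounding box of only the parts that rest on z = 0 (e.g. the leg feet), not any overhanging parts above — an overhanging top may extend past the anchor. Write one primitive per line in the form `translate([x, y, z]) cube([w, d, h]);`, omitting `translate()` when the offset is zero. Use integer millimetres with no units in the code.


translate([114, 284, 0]) cube([55, 48, 1456]);
translate([421, 284, 0]) cube([55, 48, 1456]);
translate([169, 284, 227]) cube([252, 48, 27]);
translate([169, 284, 496]) cube([252, 48, 27]);
translate([169, 284, 765]) cube([252, 48, 27]);
translate([169, 284, 1034]) cube([252, 48, 27]);
translate([169, 284, 1303]) cube([252, 48, 27]);


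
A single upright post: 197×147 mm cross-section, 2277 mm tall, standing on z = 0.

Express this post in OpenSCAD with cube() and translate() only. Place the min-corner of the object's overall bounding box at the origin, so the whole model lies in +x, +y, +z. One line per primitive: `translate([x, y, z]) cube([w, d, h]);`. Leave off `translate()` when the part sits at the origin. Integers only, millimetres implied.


cube([197, 147, 2277]);


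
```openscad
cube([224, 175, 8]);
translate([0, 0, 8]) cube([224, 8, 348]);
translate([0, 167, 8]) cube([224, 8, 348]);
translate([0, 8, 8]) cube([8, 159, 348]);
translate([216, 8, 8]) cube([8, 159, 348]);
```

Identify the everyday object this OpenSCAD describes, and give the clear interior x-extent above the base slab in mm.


An open box. The internal width is 208 mm.

A 224×175 base slab with four walls standing on it — an open box. The base is 224 mm wide and the walls are 8 mm thick, so the internal width is 224 − 2 × 8 = 208 mm.


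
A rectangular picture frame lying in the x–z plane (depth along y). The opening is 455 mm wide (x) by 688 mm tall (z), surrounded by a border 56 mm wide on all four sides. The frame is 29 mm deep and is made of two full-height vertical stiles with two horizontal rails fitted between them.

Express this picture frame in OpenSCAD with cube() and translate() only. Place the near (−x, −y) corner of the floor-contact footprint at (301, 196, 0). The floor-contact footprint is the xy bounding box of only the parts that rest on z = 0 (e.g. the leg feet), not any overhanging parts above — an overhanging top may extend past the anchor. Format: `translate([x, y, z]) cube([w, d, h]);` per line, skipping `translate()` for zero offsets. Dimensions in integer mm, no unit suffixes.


translate([301, 196, 0]) cube([56, 29, 800]);
translate([812, 196, 0]) cube([56, 29, 800]);
translate([357, 196, 0]) cube([455, 29, 56]);
translate([357, 196, 744]) cube([455, 29, 56]);


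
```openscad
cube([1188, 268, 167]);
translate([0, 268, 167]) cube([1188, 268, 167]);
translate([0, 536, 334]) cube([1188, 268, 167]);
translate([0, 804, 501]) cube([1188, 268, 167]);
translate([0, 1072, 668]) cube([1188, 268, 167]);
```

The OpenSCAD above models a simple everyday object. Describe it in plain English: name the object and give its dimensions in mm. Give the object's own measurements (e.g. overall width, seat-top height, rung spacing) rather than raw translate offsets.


A straight staircase of 5 solid steps. Each step is 1188 mm wide (x), 268 mm deep (y, the going) and 167 mm tall (the rise). The first step rests on the floor; each subsequent step sits one going further in +y and one rise higher in +z, directly behind and above the previous step with no overlap.


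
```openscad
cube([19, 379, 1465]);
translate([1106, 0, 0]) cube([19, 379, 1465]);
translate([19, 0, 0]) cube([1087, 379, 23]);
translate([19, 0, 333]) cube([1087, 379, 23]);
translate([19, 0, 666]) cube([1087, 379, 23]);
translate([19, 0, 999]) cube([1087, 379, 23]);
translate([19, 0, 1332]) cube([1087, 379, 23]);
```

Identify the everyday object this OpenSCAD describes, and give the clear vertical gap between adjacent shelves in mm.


A bookshelf. The clear shelf gap is 310 mm.

Two tall side panels with 5 horizontal boards between them — a bookshelf. The first two shelf undersides are at z = 0 and z = 333; with shelf thickness 23, the clear gap is 333 − 0 − 23 = 310 mm.


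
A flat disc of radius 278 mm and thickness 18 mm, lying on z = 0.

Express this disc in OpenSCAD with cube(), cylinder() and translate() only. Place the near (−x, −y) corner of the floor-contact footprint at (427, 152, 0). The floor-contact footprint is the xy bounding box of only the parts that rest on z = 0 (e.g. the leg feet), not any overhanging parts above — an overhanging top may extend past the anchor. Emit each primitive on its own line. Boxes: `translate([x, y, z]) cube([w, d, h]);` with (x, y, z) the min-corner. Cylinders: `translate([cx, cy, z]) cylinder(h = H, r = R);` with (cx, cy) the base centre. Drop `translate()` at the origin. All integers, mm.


translate([705, 430, 0]) cylinder(h = 18, r = 278);


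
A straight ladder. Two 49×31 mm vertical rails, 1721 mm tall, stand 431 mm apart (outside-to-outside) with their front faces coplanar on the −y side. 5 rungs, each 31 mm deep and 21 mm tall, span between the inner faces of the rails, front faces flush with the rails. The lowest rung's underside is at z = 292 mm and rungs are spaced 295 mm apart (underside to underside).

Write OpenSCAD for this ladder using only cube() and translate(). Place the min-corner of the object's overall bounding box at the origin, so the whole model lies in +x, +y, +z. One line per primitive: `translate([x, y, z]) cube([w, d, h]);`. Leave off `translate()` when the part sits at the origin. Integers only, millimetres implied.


cube([49, 31, 1721]);
translate([382, 0, 0]) cube([49, 31, 1721]);
translate([49, 0, 292]) cube([333, 31, 21]);
translate([49, 0, 587]) cube([333, 31, 21]);
translate([49, 0, 882]) cube([333, 31, 21]);
translate([49, 0, 1177]) cube([333, 31, 21]);
translate([49, 0, 1472]) cube([333, 31, 21]);


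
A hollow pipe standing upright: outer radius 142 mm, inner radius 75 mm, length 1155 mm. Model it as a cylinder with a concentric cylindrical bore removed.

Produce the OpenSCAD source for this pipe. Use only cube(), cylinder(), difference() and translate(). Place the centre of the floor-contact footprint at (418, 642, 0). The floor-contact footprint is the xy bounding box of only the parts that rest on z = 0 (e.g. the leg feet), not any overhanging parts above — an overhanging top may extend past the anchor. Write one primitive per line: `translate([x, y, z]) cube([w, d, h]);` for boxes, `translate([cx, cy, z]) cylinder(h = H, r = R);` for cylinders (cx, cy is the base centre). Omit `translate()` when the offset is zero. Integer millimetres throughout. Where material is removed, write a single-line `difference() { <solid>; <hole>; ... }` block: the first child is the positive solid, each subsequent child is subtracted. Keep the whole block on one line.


difference() { translate([418, 642, 0]) cylinder(h = 1155, r = 142); translate([418, 642, 0]) cylinder(h = 1155, r = 75); }


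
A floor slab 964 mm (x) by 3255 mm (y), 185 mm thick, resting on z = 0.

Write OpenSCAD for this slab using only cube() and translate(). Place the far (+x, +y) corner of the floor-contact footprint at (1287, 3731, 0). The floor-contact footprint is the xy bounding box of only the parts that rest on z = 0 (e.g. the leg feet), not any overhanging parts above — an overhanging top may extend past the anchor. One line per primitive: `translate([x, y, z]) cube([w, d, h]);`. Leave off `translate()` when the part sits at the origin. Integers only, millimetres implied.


translate([323, 476, 0]) cube([964, 3255, 185]);


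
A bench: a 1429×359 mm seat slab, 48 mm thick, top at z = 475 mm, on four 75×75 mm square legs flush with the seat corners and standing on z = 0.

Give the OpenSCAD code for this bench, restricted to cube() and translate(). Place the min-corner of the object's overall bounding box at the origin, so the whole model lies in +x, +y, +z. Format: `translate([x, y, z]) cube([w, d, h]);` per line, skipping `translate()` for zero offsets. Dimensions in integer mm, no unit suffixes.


translate([0, 0, 427]) cube([1429, 359, 48]);
cube([75, 75, 427]);
translate([0, 284, 0]) cube([75, 75, 427]);
translate([1354, 0, 0]) cube([75, 75, 427]);
translate([1354, 284, 0]) cube([75, 75, 427]);


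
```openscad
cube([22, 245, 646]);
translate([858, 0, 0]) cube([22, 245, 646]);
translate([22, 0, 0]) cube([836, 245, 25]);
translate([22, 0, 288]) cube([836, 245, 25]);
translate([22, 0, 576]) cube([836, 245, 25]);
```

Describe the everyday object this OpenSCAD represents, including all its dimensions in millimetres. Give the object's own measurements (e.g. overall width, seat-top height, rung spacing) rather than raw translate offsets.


An open bookshelf. Two side panels, each 22 mm thick, 245 mm deep and 646 mm tall, stand 880 mm apart (outside-to-outside). Between them sit 3 shelves, each 25 mm thick and 245 mm deep, spanning the full gap between the sides. The bottom shelf rests on the floor (its underside at z = 0) and the clear gap between one shelf's top and the next shelf's underside is 263 mm.


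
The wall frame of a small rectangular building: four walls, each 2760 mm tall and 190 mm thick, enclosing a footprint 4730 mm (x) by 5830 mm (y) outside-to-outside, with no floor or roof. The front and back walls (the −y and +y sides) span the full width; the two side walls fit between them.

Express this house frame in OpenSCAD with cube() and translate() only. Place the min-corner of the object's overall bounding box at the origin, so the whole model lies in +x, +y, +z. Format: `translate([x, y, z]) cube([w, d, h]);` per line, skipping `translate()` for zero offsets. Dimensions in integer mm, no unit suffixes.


cube([4730, 190, 2760]);
translate([0, 5640, 0]) cube([4730, 190, 2760]);
translate([0, 190, 0]) cube([190, 5450, 2760]);
translate([4540, 190, 0]) cube([190, 5450, 2760]);


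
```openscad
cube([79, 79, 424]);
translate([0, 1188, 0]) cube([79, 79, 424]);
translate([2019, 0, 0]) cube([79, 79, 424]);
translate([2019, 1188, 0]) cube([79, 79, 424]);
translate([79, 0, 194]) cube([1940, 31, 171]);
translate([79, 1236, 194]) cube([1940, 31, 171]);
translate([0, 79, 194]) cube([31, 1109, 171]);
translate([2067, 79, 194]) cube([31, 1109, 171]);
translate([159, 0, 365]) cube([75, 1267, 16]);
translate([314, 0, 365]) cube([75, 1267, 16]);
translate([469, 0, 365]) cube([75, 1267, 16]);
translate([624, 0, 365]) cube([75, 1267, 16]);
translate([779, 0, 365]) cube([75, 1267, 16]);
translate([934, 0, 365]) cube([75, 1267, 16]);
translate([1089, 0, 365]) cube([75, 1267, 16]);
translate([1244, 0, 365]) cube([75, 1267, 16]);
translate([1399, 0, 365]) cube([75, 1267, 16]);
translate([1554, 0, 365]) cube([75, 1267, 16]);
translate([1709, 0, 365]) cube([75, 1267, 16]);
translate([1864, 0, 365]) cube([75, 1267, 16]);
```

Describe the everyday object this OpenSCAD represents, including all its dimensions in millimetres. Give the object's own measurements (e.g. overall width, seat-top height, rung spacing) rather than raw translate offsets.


A bed frame 2098 mm long (x) by 1267 mm wide (y). Four 79×79 mm corner posts, 424 mm tall, at the corners of the footprint. Four rails of 31 mm thickness and 171 mm height run between adjacent posts with their undersides at z = 194 mm, their outer faces flush with the outside of the frame (the two x-running rails run between the posts' inner faces; the two y-running rails run between the posts' inner faces). 12 slats, each 75 mm wide (x) and 16 mm thick, lie across the top of the two x-running rails, running the full 1267 mm width of the frame in y; along x they sit between the end posts with a 80 mm gap after the −x posts and between neighbouring slats and before the +x posts.


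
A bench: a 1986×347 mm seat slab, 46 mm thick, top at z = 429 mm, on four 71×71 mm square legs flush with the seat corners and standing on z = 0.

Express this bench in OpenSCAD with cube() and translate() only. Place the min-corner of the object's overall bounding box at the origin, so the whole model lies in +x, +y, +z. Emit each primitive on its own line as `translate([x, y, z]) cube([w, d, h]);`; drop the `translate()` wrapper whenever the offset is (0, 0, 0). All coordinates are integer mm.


translate([0, 0, 383]) cube([1986, 347, 46]);
cube([71, 71, 383]);
translate([0, 276, 0]) cube([71, 71, 383]);
translate([1915, 0, 0]) cube([71, 71, 383]);
translate([1915, 276, 0]) cube([71, 71, 383]);


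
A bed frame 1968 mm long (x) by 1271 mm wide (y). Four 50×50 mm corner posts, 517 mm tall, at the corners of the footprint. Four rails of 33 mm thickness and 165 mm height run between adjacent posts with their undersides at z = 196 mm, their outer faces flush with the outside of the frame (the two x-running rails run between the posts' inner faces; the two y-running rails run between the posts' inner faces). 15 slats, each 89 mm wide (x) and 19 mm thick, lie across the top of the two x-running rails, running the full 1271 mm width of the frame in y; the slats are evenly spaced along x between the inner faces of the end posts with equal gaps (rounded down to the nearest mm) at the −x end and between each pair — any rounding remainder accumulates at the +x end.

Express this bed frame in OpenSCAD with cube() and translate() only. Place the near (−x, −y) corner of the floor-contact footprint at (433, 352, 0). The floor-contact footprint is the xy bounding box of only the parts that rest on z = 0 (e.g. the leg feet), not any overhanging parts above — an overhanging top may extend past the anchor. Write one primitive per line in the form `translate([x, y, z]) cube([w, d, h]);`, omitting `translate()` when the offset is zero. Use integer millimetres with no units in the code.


translate([433, 352, 0]) cube([50, 50, 517]);
translate([433, 1573, 0]) cube([50, 50, 517]);
translate([2351, 352, 0]) cube([50, 50, 517]);
translate([2351, 1573, 0]) cube([50, 50, 517]);
translate([483, 352, 196]) cube([1868, 33, 165]);
translate([483, 1590, 196]) cube([1868, 33, 165]);
translate([433, 402, 196]) cube([33, 1171, 165]);
translate([2368, 402, 196]) cube([33, 1171, 165]);
translate([516, 352, 361]) cube([89, 1271, 19]);
translate([638, 352, 361]) cube([89, 1271, 19]);
translate([760, 352, 361]) cube([89, 1271, 19]);
translate([882, 352, 361]) cube([89, 1271, 19]);
translate([1004, 352, 361]) cube([89, 1271, 19]);
translate([1126, 352, 361]) cube([89, 1271, 19]);
translate([1248, 352, 361]) cube([89, 1271, 19]);
translate([1370, 352, 361]) cube([89, 1271, 19]);
translate([1492, 352, 361]) cube([89, 1271, 19]);
translate([1614, 352, 361]) cube([89, 1271, 19]);
translate([1736, 352, 361]) cube([89, 1271, 19]);
translate([1858, 352, 361]) cube([89, 1271, 19]);
translate([1980, 352, 361]) cube([89, 1271, 19]);
translate([2102, 352, 361]) cube([89, 1271, 19]);
translate([2224, 352, 361]) cube([89, 1271, 19]);


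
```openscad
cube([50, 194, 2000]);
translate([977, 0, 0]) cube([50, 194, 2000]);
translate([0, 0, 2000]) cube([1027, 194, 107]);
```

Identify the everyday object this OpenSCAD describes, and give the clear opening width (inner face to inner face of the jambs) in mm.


A door frame. The clear opening width is 927 mm.

Two 2000 mm tall posts with a header on top — a door frame. The left jamb is 50 mm wide at x = 0; the right jamb starts at x = 977. The clear opening is 977 − 50 = 927 mm.


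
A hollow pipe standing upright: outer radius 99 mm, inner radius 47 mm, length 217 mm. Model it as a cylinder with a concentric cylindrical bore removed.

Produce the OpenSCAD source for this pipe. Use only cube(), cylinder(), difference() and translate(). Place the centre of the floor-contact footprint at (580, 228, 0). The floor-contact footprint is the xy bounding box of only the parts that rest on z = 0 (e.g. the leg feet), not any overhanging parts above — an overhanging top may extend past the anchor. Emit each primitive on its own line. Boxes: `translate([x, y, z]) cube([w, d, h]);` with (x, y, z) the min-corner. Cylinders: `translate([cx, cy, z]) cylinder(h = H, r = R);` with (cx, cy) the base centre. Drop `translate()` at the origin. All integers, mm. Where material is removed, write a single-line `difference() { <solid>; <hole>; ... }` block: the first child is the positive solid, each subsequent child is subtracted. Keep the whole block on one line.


difference() { translate([580, 228, 0]) cylinder(h = 217, r = 99); translate([580, 228, 0]) cylinder(h = 217, r = 47); }


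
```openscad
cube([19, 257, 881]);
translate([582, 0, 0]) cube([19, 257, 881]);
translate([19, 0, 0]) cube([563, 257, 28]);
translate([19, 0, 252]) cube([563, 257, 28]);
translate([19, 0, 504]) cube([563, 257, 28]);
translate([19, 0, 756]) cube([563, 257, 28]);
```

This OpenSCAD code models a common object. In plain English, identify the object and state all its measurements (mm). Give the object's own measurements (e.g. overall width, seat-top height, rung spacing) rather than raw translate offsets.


An open bookshelf. Two side panels, each 19 mm thick, 257 mm deep and 881 mm tall, stand 601 mm apart (outside-to-outside). Between them sit 4 shelves, each 28 mm thick and 257 mm deep, spanning the full gap between the sides. The bottom shelf rests on the floor (its underside at z = 0) and the clear gap between one shelf's top and the next shelf's underside is 224 mm.


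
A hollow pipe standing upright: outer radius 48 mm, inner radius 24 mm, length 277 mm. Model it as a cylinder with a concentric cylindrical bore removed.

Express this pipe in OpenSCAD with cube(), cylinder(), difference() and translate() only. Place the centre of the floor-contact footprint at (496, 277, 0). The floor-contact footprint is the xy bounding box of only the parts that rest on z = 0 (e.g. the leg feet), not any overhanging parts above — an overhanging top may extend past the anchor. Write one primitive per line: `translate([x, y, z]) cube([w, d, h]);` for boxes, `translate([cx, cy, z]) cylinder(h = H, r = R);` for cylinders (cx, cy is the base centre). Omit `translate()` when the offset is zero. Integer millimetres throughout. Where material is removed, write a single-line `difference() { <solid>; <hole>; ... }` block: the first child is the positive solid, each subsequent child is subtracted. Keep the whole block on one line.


difference() { translate([496, 277, 0]) cylinder(h = 277, r = 48); translate([496, 277, 0]) cylinder(h = 277, r = 24); }


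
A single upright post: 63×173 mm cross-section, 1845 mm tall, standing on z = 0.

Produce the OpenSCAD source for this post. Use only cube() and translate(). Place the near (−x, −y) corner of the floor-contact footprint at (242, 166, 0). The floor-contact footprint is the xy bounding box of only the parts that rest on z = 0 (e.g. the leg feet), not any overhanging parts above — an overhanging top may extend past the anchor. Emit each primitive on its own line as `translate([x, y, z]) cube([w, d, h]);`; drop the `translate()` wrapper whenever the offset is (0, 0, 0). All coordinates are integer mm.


translate([242, 166, 0]) cube([63, 173, 1845]);


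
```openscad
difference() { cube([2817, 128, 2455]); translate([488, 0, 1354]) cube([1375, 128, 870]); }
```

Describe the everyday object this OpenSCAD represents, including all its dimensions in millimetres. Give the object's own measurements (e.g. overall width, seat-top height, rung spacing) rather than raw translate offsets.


A wall 2817 mm long (x), 128 mm thick (y), 2455 mm tall, with a rectangular window opening cut through it. The opening is 1375 mm wide and 870 mm tall; its sill is at z = 1354 mm and its near (−x) edge is 488 mm from the wall's −x end. The opening passes through the full wall thickness.


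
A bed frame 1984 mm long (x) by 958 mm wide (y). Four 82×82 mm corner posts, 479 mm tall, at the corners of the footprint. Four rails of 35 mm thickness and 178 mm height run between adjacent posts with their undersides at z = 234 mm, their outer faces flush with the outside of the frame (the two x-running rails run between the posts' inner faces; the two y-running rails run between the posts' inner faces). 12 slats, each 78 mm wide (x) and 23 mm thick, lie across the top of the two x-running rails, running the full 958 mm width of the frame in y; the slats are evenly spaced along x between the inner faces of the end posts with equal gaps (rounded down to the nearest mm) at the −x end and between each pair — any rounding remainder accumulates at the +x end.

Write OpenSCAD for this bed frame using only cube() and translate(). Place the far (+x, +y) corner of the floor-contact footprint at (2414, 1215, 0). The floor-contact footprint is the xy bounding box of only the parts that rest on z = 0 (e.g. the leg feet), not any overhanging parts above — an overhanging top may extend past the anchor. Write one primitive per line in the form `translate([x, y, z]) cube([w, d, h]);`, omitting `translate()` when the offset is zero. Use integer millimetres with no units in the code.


// slat z = rail_z + rail_h = 234 + 178 = 412
// slat gap = ⌊(1820 − 12·78) / 13⌋ = 68
translate([430, 257, 0]) cube([82, 82, 479]);
translate([430, 1133, 0]) cube([82, 82, 479]);
translate([2332, 257, 0]) cube([82, 82, 479]);
translate([2332, 1133, 0]) cube([82, 82, 479]);
translate([512, 257, 234]) cube([1820, 35, 178]);
translate([512, 1180, 234]) cube([1820, 35, 178]);
translate([430, 339, 234]) cube([35, 794, 178]);
translate([2379, 339, 234]) cube([35, 794, 178]);
translate([580, 257, 412]) cube([78, 958, 23]);
translate([726, 257, 412]) cube([78, 958, 23]);
translate([872, 257, 412]) cube([78, 958, 23]);
translate([1018, 257, 412]) cube([78, 958, 23]);
translate([1164, 257, 412]) cube([78, 958, 23]);
translate([1310, 257, 412]) cube([78, 958, 23]);
translate([1456, 257, 412]) cube([78, 958, 23]);
translate([1602, 257, 412]) cube([78, 958, 23]);
translate([1748, 257, 412]) cube([78, 958, 23]);
translate([1894, 257, 412]) cube([78, 958, 23]);
translate([2040, 257, 412]) cube([78, 958, 23]);
translate([2186, 257, 412]) cube([78, 958, 23]);


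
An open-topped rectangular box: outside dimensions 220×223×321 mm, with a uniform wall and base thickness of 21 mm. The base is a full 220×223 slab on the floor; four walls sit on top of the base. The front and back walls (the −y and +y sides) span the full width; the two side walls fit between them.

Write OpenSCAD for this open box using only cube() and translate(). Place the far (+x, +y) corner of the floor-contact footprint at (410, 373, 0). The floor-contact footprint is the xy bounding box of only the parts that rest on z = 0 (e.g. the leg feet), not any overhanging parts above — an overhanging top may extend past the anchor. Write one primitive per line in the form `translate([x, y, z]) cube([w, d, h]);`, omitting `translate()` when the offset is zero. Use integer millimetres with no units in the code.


translate([190, 150, 0]) cube([220, 223, 21]);
translate([190, 150, 21]) cube([220, 21, 300]);
translate([190, 352, 21]) cube([220, 21, 300]);
translate([190, 171, 21]) cube([21, 181, 300]);
translate([389, 171, 21]) cube([21, 181, 300]);


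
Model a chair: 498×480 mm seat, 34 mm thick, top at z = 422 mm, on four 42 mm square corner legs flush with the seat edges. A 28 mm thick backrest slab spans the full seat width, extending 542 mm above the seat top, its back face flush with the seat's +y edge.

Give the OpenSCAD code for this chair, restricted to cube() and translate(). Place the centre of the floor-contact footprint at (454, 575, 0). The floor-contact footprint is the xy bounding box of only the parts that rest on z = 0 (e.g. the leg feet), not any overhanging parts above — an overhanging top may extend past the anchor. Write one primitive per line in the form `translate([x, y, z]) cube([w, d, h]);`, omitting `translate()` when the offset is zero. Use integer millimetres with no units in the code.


translate([205, 335, 388]) cube([498, 480, 34]);
translate([205, 335, 0]) cube([42, 42, 388]);
translate([661, 335, 0]) cube([42, 42, 388]);
translate([205, 773, 0]) cube([42, 42, 388]);
translate([661, 773, 0]) cube([42, 42, 388]);
translate([205, 787, 422]) cube([498, 28, 542]);


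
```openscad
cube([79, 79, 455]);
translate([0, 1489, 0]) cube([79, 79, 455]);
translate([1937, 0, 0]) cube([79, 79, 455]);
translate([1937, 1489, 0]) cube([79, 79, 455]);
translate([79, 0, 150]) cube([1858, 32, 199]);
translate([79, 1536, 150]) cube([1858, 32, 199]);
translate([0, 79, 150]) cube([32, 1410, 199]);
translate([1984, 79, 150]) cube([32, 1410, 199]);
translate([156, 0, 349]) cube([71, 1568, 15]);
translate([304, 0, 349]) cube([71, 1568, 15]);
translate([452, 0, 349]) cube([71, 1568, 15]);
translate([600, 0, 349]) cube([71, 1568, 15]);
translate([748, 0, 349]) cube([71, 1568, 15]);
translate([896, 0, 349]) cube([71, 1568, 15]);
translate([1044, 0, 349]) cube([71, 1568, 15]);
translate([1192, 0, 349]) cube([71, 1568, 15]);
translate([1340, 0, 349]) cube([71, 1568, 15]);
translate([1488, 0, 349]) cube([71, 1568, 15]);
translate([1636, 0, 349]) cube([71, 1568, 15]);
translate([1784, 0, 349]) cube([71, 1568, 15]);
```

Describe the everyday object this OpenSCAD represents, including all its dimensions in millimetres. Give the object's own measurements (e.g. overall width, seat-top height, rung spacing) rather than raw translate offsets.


A bed frame 2016 mm long (x) by 1568 mm wide (y). Four 79×79 mm corner posts, 455 mm tall, at the corners of the footprint. Four rails of 32 mm thickness and 199 mm height run between adjacent posts with their undersides at z = 150 mm, their outer faces flush with the outside of the frame (the two x-running rails run between the posts' inner faces; the two y-running rails run between the posts' inner faces). 12 slats, each 71 mm wide (x) and 15 mm thick, lie across the top of the two x-running rails, running the full 1568 mm width of the frame in y; along x they sit between the end posts with a 77 mm gap after the −x posts and between neighbouring slats, leaving 82 mm before the +x posts.


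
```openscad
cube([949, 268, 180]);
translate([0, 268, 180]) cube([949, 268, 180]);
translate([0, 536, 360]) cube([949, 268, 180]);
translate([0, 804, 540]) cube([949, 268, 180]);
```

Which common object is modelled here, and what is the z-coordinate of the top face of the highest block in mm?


A staircase. The total rise is 720 mm.

4 identical blocks, each offset up and back from the previous — a staircase. Each step is 180 mm tall and there are 4 of them, so the total rise is 4 × 180 = 720 mm.


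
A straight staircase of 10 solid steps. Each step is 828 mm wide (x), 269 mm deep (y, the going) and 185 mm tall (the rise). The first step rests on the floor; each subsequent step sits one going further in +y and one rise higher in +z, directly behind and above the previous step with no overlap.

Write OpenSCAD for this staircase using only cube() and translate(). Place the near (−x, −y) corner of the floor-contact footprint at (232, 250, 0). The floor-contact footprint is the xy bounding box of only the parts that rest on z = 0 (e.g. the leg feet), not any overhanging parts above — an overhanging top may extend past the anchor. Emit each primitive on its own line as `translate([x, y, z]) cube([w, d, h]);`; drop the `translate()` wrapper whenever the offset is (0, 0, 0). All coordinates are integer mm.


translate([232, 250, 0]) cube([828, 269, 185]);
translate([232, 519, 185]) cube([828, 269, 185]);
translate([232, 788, 370]) cube([828, 269, 185]);
translate([232, 1057, 555]) cube([828, 269, 185]);
translate([232, 1326, 740]) cube([828, 269, 185]);
translate([232, 1595, 925]) cube([828, 269, 185]);
translate([232, 1864, 1110]) cube([828, 269, 185]);
translate([232, 2133, 1295]) cube([828, 269, 185]);
translate([232, 2402, 1480]) cube([828, 269, 185]);
translate([232, 2671, 1665]) cube([828, 269, 185]);


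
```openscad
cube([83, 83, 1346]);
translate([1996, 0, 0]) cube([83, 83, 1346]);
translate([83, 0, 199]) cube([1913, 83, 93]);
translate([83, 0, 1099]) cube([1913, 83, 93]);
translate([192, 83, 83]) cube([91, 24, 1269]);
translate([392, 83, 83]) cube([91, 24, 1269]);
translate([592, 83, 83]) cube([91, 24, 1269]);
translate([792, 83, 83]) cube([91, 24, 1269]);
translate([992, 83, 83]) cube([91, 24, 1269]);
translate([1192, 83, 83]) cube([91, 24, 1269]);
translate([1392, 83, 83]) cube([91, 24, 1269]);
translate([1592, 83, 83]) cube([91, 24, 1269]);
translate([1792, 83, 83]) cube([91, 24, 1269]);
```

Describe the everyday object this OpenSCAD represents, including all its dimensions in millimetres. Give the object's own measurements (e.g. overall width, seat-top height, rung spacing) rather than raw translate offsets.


A fence section. Two 83×83 mm posts, 1346 mm tall, stand on the floor with a clear span of 1913 mm between their inner faces. Two horizontal rails of 83×93 mm section span the gap between the posts with their undersides at z = 199 mm and z = 1099 mm, flush with the posts' −y face. 9 pickets, each 91 mm wide, 24 mm thick and 1269 mm tall, are fixed to the +y face of the rails with their bottoms at z = 83 mm, spaced across the span with a 109 mm gap after the −x post and between neighbouring pickets, with 113 mm left before the +x post.


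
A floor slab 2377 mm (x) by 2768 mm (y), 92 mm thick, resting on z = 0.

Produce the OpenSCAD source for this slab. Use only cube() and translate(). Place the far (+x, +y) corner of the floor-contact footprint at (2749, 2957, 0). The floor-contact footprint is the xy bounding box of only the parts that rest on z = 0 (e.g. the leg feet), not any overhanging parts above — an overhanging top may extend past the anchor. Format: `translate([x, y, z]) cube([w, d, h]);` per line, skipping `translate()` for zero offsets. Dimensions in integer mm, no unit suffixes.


translate([372, 189, 0]) cube([2377, 2768, 92]);


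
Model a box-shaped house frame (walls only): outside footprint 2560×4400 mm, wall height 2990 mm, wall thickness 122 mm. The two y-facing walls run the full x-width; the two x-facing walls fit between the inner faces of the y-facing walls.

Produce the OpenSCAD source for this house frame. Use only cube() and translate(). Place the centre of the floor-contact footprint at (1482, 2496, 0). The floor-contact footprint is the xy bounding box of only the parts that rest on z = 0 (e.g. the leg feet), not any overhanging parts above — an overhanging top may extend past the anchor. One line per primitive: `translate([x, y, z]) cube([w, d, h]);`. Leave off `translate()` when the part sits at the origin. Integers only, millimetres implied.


translate([202, 296, 0]) cube([2560, 122, 2990]);
translate([202, 4574, 0]) cube([2560, 122, 2990]);
translate([202, 418, 0]) cube([122, 4156, 2990]);
translate([2640, 418, 0]) cube([122, 4156, 2990]);


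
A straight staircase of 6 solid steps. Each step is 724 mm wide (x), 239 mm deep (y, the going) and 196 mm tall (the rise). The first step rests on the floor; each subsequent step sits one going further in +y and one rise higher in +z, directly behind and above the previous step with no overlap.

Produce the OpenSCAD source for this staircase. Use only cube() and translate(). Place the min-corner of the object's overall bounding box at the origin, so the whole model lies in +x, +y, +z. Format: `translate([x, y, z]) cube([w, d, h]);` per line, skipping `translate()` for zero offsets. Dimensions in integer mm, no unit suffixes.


cube([724, 239, 196]);
translate([0, 239, 196]) cube([724, 239, 196]);
translate([0, 478, 392]) cube([724, 239, 196]);
translate([0, 717, 588]) cube([724, 239, 196]);
translate([0, 956, 784]) cube([724, 239, 196]);
translate([0, 1195, 980]) cube([724, 239, 196]);


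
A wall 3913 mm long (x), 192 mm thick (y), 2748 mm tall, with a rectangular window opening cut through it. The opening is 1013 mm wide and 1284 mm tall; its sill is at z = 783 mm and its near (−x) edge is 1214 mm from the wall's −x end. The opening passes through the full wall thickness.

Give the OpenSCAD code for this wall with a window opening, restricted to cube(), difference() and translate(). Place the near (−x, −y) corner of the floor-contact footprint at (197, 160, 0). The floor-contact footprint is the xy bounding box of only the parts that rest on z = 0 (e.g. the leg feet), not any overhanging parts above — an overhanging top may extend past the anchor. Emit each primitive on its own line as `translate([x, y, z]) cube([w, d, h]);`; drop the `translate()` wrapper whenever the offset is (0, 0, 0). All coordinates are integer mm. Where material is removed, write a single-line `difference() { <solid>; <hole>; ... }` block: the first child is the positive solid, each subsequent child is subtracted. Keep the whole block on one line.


difference() { translate([197, 160, 0]) cube([3913, 192, 2748]); translate([1411, 160, 783]) cube([1013, 192, 1284]); }
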